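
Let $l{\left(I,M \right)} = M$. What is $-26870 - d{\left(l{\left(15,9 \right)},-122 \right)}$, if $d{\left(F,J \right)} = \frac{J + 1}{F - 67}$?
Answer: $- \frac{1558581}{58} \approx -26872.0$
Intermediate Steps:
$d{\left(F,J \right)} = \frac{1 + J}{-67 + F}$
$-26870 - d{\left(l{\left(15,9 \right)},-122 \right)} = -26870 - \frac{1 - 122}{-67 + 9} = -26870 - \frac{1}{-58} \left(-121\right) = -26870 - \left(- \frac{1}{58}\right) \left(-121\right) = -26870 - \frac{121}{58} = - \frac{1558581}{58}$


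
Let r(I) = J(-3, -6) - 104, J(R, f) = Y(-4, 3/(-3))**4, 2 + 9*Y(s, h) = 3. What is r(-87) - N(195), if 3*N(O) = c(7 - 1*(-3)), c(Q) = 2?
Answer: -686717/6561 ≈ -104.67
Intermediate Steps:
Y(s, h) = 1/9 (Y(s, h) = -2/9 + (1/9)*3 = -2/9 + 1/3 = 1/9)
J(R, f) = 1/6561 (J(R, f) = (1/9)**4 = 1/6561)
N(O) = 2/3 (N(O) = (1/3)*2 = 2/3)
r(I) = -682343/6561 (r(I) = 1/6561 - 104 = -682343/6561)
r(-87) - N(195) = -682343/6561 - 1*2/3 = -682343/6561 - 2/3 = -686717/6561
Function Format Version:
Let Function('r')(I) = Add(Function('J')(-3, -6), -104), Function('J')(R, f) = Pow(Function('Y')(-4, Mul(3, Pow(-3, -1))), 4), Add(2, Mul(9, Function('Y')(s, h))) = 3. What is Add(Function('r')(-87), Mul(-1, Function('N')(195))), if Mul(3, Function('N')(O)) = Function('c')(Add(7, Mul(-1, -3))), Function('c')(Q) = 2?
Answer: Rational(-686717, 6561) ≈ -104.67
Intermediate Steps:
Function('Y')(s, h) = Rational(1, 9) (Function('Y')(s, h) = Add(Rational(-2, 9), Mul(Rational(1, 9), 3)) = Add(Rational(-2, 9), Rational(1, 3)) = Rational(1, 9))
Function('J')(R, f) = Rational(1, 6561) (Function('J')(R, f) = Pow(Rational(1, 9), 4) = Rational(1, 6561))
Function('N')(O) = Rational(2, 3) (Function('N')(O) = Mul(Rational(1, 3), 2) = Rational(2, 3))
Function('r')(I) = Rational(-682343, 6561) (Function('r')(I) = Add(Rational(1, 6561), -104) = Rational(-682343, 6561))
Add(Function('r')(-87), Mul(-1, Function('N')(195))) = Add(Rational(-682343, 6561), Mul(-1, Rational(2, 3))) = Add(Rational(-682343, 6561), Rational(-2, 3)) = Rational(-686717, 6561)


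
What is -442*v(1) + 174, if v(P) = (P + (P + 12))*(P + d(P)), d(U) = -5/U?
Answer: 24926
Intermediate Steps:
v(P) = (12 + 2*P)*(P - 5/P) (v(P) = (P + (P + 12))*(P - 5/P) = (P + (12 + P))*(P - 5/P) = (12 + 2*P)*(P - 5/P))
-442*v(1) + 174 = -442*(-10 - 60/1 + 2*1² + 12*1) + 174 = -442*(-10 - 60*1 + 2*1 + 12) + 174 = -442*(-10 - 60 + 2 + 12) + 174 = -442*(-56) + 174 = 24752 + 174 = 24926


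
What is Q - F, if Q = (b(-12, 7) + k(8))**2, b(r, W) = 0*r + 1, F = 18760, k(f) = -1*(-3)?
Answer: -18744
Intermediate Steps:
k(f) = 3
b(r, W) = 1 (b(r, W) = 0 + 1 = 1)
Q = 16 (Q = (1 + 3)**2 = 4**2 = 16)
Q - F = 16 - 1*18760 = 16 - 18760 = -18744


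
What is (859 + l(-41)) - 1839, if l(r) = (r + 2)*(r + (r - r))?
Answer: 619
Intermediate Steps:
l(r) = r*(2 + r) (l(r) = (2 + r)*(r + 0) = (2 + r)*r = r*(2 + r))
(859 + l(-41)) - 1839 = (859 - 41*(2 - 41)) - 1839 = (859 - 41*(-39)) - 1839 = (859 + 1599) - 1839 = 2458 - 1839 = 619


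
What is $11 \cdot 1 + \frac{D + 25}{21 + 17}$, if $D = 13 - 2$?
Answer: $\frac{227}{19} \approx 11.947$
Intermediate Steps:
$D = 11$
$11 \cdot 1 + \frac{D + 25}{21 + 17} = 11 \cdot 1 + \frac{11 + 25}{21 + 17} = 11 + \frac{36}{38} = 11 + 36 \cdot \frac{1}{38} = 11 + \frac{18}{19} = \frac{227}{19}$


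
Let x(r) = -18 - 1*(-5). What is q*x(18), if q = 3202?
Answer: -41626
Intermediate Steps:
x(r) = -13 (x(r) = -18 + 5 = -13)
q*x(18) = 3202*(-13) = -41626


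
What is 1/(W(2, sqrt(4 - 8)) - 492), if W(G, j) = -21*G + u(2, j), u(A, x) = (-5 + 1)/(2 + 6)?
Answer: -2/1069 ≈ -0.0018709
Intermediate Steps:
u(A, x) = -1/2 (u(A, x) = -4/8 = -4*1/8 = -1/2)
W(G, j) = -1/2 - 21*G (W(G, j) = -21*G - 1/2 = -1/2 - 21*G)
1/(W(2, sqrt(4 - 8)) - 492) = 1/((-1/2 - 21*2) - 492) = 1/((-1/2 - 42) - 492) = 1/(-85/2 - 492) = 1/(-1069/2) = -2/1069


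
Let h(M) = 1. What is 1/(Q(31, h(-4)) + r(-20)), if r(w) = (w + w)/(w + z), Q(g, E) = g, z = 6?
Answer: 7/237 ≈ 0.029536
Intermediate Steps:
r(w) = 2*w/(6 + w) (r(w) = (w + w)/(w + 6) = (2*w)/(6 + w) = 2*w/(6 + w))
1/(Q(31, h(-4)) + r(-20)) = 1/(31 + 2*(-20)/(6 - 20)) = 1/(31 + 2*(-20)/(-14)) = 1/(31 + 2*(-20)*(-1/14)) = 1/(31 + 20/7) = 1/(237/7) = 7/237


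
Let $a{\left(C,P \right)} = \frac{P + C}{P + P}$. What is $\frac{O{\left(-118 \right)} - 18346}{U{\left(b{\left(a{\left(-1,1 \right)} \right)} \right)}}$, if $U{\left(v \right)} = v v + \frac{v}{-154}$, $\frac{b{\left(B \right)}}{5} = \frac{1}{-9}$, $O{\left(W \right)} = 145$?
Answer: $- \frac{227039274}{3895} \approx -58290.0$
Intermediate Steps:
$a{\left(C,P \right)} = \frac{C + P}{2 P}$
$b{\left(B \right)} = - \frac{5}{9}$ ($b{\left(B \right)} = \frac{5}{-9} = 5 \left(- \frac{1}{9}\right) = - \frac{5}{9}$)
$U{\left(v \right)} = v^{2} - \frac{v}{154}$ ($U{\left(v \right)} = v^{2} + v \left(- \frac{1}{154}\right) = v^{2} - \frac{v}{154}$)
$\frac{O{\left(-118 \right)} - 18346}{U{\left(b{\left(a{\left(-1,1 \right)} \right)} \right)}} = \frac{145 - 18346}{\left(- \frac{5}{9}\right) \left(- \frac{1}{154} - \frac{5}{9}\right)} = \frac{145 - 18346}{\left(- \frac{5}{9}\right) \left(- \frac{779}{1386}\right)} = - \frac{18201}{\frac{3895}{12474}} = \left(-18201\right) \frac{12474}{3895} = - \frac{227039274}{3895}$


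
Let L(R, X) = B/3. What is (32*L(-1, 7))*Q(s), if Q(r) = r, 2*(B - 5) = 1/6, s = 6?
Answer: 976/3 ≈ 325.33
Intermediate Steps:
B = 61/12 (B = 5 + (½)/6 = 5 + (½)*(⅙) = 5 + 1/12 = 61/12 ≈ 5.0833)
L(R, X) = 61/36 (L(R, X) = (61/12)/3 = (61/12)*(⅓) = 61/36)
(32*L(-1, 7))*Q(s) = (32*(61/36))*6 = (488/9)*6 = 976/3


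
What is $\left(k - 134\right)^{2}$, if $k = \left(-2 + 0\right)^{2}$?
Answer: $16900$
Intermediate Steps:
$k = 4$ ($k = \left(-2\right)^{2} = 4$)
$\left(k - 134\right)^{2} = \left(4 - 134\right)^{2} = \left(-130\right)^{2} = 16900$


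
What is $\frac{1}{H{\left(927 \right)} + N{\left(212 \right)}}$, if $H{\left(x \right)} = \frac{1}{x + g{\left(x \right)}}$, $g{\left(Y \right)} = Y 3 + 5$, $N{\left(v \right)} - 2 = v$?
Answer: $\frac{3713}{794583} \approx 0.0046729$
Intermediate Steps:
$N{\left(v \right)} = 2 + v$
$g{\left(Y \right)} = 5 + 3 Y$ ($g{\left(Y \right)} = 3 Y + 5 = 5 + 3 Y$)
$H{\left(x \right)} = \frac{1}{5 + 4 x}$ ($H{\left(x \right)} = \frac{1}{x + \left(5 + 3 x\right)} = \frac{1}{5 + 4 x}$)
$\frac{1}{H{\left(927 \right)} + N{\left(212 \right)}} = \frac{1}{\frac{1}{5 + 4 \cdot 927} + \left(2 + 212\right)} = \frac{1}{\frac{1}{5 + 3708} + 214} = \frac{1}{\frac{1}{3713} + 214} = \frac{1}{\frac{794583}{3713}} = \frac{3713}{794583}$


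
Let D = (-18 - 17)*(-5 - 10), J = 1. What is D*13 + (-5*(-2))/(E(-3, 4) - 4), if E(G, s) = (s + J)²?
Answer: 143335/21 ≈ 6825.5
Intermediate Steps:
E(G, s) = (1 + s)² (E(G, s) = (s + 1)² = (1 + s)²)
D = 525 (D = -35*(-15) = 525)
D*13 + (-5*(-2))/(E(-3, 4) - 4) = 525*13 + (-5*(-2))/((1 + 4)² - 4) = 6825 + 10/(5² - 4) = 6825 + 10/(25 - 4) = 6825 + 10/21 = 143335/21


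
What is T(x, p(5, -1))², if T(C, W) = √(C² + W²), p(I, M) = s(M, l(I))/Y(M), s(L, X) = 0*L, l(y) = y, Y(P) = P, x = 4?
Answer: 16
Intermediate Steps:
s(L, X) = 0
p(I, M) = 0 (p(I, M) = 0/M = 0)
T(x, p(5, -1))² = (√(4² + 0²))² = (√(16 + 0))² = (√16)² = 4² = 16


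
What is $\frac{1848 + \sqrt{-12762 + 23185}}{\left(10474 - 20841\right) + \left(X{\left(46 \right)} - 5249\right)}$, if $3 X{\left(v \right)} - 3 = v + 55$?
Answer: $- \frac{693}{5843} - \frac{3 \sqrt{10423}}{46744} \approx -0.12516$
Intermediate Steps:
$X{\left(v \right)} = \frac{58}{3} + \frac{v}{3}$ ($X{\left(v \right)} = 1 + \frac{v + 55}{3} = 1 + \frac{55 + v}{3} = 1 + \left(\frac{55}{3} + \frac{v}{3}\right) = \frac{58}{3} + \frac{v}{3}$)
$\frac{1848 + \sqrt{-12762 + 23185}}{\left(10474 - 20841\right) + \left(X{\left(46 \right)} - 5249\right)} = \frac{1848 + \sqrt{-12762 + 23185}}{\left(10474 - 20841\right) + \left(\left(\frac{58}{3} + \frac{1}{3} \cdot 46\right) - 5249\right)} = \frac{1848 + \sqrt{10423}}{-10367 + \left(\left(\frac{58}{3} + \frac{46}{3}\right) - 5249\right)} = \frac{1848 + \sqrt{10423}}{-10367 + \left(\frac{104}{3} - 5249\right)} = \frac{1848 + \sqrt{10423}}{-10367 - \frac{15643}{3}} = \frac{1848 + \sqrt{10423}}{- \frac{46744}{3}} = \left(1848 + \sqrt{10423}\right) \left(- \frac{3}{46744}\right) = - \frac{693}{5843} - \frac{3 \sqrt{10423}}{46744}$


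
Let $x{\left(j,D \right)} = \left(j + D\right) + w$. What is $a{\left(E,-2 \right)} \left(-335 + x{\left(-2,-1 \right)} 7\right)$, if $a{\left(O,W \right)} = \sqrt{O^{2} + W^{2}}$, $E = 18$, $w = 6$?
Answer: $- 628 \sqrt{82} \approx -5686.8$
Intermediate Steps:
$x{\left(j,D \right)} = 6 + D + j$ ($x{\left(j,D \right)} = \left(j + D\right) + 6 = \left(D + j\right) + 6 = 6 + D + j$)
$a{\left(E,-2 \right)} \left(-335 + x{\left(-2,-1 \right)} 7\right) = \sqrt{18^{2} + \left(-2\right)^{2}} \left(-335 + \left(6 - 1 - 2\right) 7\right) = \sqrt{324 + 4} \left(-335 + 3 \cdot 7\right) = \sqrt{328} \left(-335 + 21\right) = 2 \sqrt{82} \left(-314\right) = - 628 \sqrt{82}$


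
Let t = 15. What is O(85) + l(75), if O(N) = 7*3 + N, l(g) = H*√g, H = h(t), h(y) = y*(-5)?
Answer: 106 - 375*√3 ≈ -543.52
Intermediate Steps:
h(y) = -5*y
H = -75 (H = -5*15 = -75)
l(g) = -75*√g
O(N) = 21 + N
O(85) + l(75) = (21 + 85) - 375*√3 = 106 - 375*√3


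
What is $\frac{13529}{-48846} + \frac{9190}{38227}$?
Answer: $- \frac{9754049}{266748006} \approx -0.036567$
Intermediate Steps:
$\frac{13529}{-48846} + \frac{9190}{38227} = 13529 \left(- \frac{1}{48846}\right) + 9190 \cdot \frac{1}{38227} = - \frac{13529}{48846} + \frac{9190}{38227} = - \frac{9754049}{266748006}$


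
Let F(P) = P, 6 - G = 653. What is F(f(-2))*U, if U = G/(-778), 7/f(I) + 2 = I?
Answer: -4529/3112 ≈ -1.4553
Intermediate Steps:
G = -647 (G = 6 - 1*653 = 6 - 653 = -647)
f(I) = 7/(-2 + I)
U = 647/778 (U = -647/(-778) = -647*(-1/778) = 647/778 ≈ 0.83162)
F(f(-2))*U = (7/(-2 - 2))*(647/778) = (7/(-4))*(647/778) = (7*(-¼))*(647/778) = -7/4*647/778 = -4529/3112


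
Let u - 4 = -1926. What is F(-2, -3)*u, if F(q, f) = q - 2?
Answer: 7688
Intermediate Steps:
F(q, f) = -2 + q
u = -1922 (u = 4 - 1926 = -1922)
F(-2, -3)*u = (-2 - 2)*(-1922) = -4*(-1922) = 7688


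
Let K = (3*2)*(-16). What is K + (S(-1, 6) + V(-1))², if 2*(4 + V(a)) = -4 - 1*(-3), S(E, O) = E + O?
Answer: -383/4 ≈ -95.750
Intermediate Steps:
V(a) = -9/2 (V(a) = -4 + (-4 - 1*(-3))/2 = -4 + (-4 + 3)/2 = -4 + (½)*(-1) = -4 - ½ = -9/2)
K = -96 (K = 6*(-16) = -96)
K + (S(-1, 6) + V(-1))² = -96 + ((-1 + 6) - 9/2)² = -96 + (5 - 9/2)² = -96 + (½)² = -96 + ¼ = -383/4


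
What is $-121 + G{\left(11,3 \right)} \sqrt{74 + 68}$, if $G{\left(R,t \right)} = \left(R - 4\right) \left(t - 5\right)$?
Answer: $-121 - 14 \sqrt{142} \approx -287.83$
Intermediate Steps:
$G{\left(R,t \right)} = \left(-5 + t\right) \left(-4 + R\right)$ ($G{\left(R,t \right)} = \left(-4 + R\right) \left(-5 + t\right) = \left(-5 + t\right) \left(-4 + R\right)$)
$-121 + G{\left(11,3 \right)} \sqrt{74 + 68} = -121 + \left(20 - 55 - 12 + 11 \cdot 3\right) \sqrt{74 + 68} = -121 + \left(20 - 55 - 12 + 33\right) \sqrt{142} = -121 - 14 \sqrt{142}$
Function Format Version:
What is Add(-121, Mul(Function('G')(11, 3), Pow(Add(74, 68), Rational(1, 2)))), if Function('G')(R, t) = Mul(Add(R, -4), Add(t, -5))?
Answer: Add(-121, Mul(-14, Pow(142, Rational(1, 2)))) ≈ -287.83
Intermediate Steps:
Function('G')(R, t) = Mul(Add(-5, t), Add(-4, R)) (Function('G')(R, t) = Mul(Add(-4, R), Add(-5, t)) = Mul(Add(-5, t), Add(-4, R)))
Add(-121, Mul(Function('G')(11, 3), Pow(Add(74, 68), Rational(1, 2)))) = Add(-121, Mul(Add(20, Mul(-5, 11), Mul(-4, 3), Mul(11, 3)), Pow(Add(74, 68), Rational(1, 2)))) = Add(-121, Mul(Add(20, -55, -12, 33), Pow(142, Rational(1, 2)))) = Add(-121, Mul(-14, Pow(142, Rational(1, 2))))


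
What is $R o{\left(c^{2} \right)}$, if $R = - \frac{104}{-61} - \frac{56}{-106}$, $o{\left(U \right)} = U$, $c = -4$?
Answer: $\frac{115520}{3233} \approx 35.732$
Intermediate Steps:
$R = \frac{7220}{3233}$ ($R = \left(-104\right) \left(- \frac{1}{61}\right) - - \frac{28}{53} = \frac{104}{61} + \frac{28}{53} = \frac{7220}{3233} \approx 2.2332$)
$R o{\left(c^{2} \right)} = \frac{7220 \left(-4\right)^{2}}{3233} = \frac{7220}{3233} \cdot 16 = \frac{115520}{3233}$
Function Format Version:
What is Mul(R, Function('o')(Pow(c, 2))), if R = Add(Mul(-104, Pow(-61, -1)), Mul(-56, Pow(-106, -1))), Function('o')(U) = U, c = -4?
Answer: Rational(115520, 3233) ≈ 35.732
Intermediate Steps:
R = Rational(7220, 3233) (R = Add(Mul(-104, Rational(-1, 61)), Mul(-56, Rational(-1, 106))) = Add(Rational(104, 61), Rational(28, 53)) = Rational(7220, 3233) ≈ 2.2332)
Mul(R, Function('o')(Pow(c, 2))) = Mul(Rational(7220, 3233), Pow(-4, 2)) = Mul(Rational(7220, 3233), 16) = Rational(115520, 3233)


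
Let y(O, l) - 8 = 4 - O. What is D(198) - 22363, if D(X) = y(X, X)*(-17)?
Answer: -19201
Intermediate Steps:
y(O, l) = 12 - O (y(O, l) = 8 + (4 - O) = 12 - O)
D(X) = -204 + 17*X (D(X) = (12 - X)*(-17) = -204 + 17*X)
D(198) - 22363 = (-204 + 17*198) - 22363 = (-204 + 3366) - 22363 = 3162 - 22363 = -19201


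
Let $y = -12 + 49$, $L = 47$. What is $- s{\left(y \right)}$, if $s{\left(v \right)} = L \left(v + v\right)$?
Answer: $-3478$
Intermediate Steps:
$y = 37$
$s{\left(v \right)} = 94 v$ ($s{\left(v \right)} = 47 \left(v + v\right) = 47 \cdot 2 v = 94 v$)
$- s{\left(y \right)} = - 94 \cdot 37 = \left(-1\right) 3478 = -3478$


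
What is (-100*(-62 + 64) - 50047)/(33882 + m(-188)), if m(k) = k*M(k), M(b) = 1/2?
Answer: -50247/33788 ≈ -1.4871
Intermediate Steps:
M(b) = 1/2
m(k) = k/2 (m(k) = k*(1/2) = k/2)
(-100*(-62 + 64) - 50047)/(33882 + m(-188)) = (-100*(-62 + 64) - 50047)/(33882 + (1/2)*(-188)) = (-100*2 - 50047)/(33882 - 94) = (-200 - 50047)/33788 = -50247*1/33788 = -50247/33788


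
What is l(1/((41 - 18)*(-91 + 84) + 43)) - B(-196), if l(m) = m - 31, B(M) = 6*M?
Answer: 135109/118 ≈ 1145.0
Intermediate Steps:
l(m) = -31 + m
l(1/((41 - 18)*(-91 + 84) + 43)) - B(-196) = (-31 + 1/((41 - 18)*(-91 + 84) + 43)) - 6*(-196) = (-31 + 1/(23*(-7) + 43)) - 1*(-1176) = (-31 + 1/(-161 + 43)) + 1176 = (-31 + 1/(-118)) + 1176 = (-31 - 1/118) + 1176 = -3659/118 + 1176 = 135109/118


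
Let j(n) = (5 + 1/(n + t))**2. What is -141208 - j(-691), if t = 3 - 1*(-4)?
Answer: -66076699609/467856 ≈ -1.4123e+5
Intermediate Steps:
t = 7 (t = 3 + 4 = 7)
j(n) = (5 + 1/(7 + n))**2 (j(n) = (5 + 1/(n + 7))**2 = (5 + 1/(7 + n))**2)
-141208 - j(-691) = -141208 - (36 + 5*(-691))**2/(7 - 691)**2 = -141208 - (36 - 3455)**2/(-684)**2 = -141208 - (-3419)**2/467856 = -141208 - 11689561/467856 = -66076699609/467856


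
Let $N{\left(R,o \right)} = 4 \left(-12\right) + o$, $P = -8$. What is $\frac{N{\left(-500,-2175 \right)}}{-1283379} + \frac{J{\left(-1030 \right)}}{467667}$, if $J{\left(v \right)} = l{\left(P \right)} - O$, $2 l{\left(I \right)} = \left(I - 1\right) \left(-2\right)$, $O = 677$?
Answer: $\frac{60775523}{200064668931} \approx 0.00030378$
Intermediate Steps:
$l{\left(I \right)} = 1 - I$ ($l{\left(I \right)} = \frac{\left(I - 1\right) \left(-2\right)}{2} = \frac{\left(-1 + I\right) \left(-2\right)}{2} = \frac{2 - 2 I}{2} = 1 - I$)
$N{\left(R,o \right)} = -48 + o$
$J{\left(v \right)} = -668$ ($J{\left(v \right)} = \left(1 - -8\right) - 677 = \left(1 + 8\right) - 677 = 9 - 677 = -668$)
$\frac{N{\left(-500,-2175 \right)}}{-1283379} + \frac{J{\left(-1030 \right)}}{467667} = \frac{-48 - 2175}{-1283379} - \frac{668}{467667} = \left(-2223\right) \left(- \frac{1}{1283379}\right) - \frac{668}{467667} = \frac{741}{427793} - \frac{668}{467667} = \frac{60775523}{200064668931}$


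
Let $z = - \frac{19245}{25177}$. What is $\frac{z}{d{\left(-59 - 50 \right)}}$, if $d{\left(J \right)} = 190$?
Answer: $- \frac{3849}{956726} \approx -0.0040231$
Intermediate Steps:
$z = - \frac{19245}{25177}$ ($z = \left(-19245\right) \frac{1}{25177} = - \frac{19245}{25177} \approx -0.76439$)
$\frac{z}{d{\left(-59 - 50 \right)}} = - \frac{19245}{25177 \cdot 190} = \left(- \frac{19245}{25177}\right) \frac{1}{190} = - \frac{3849}{956726}$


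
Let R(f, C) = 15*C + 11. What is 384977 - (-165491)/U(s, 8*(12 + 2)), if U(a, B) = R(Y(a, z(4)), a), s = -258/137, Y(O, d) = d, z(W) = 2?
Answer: 887028384/2363 ≈ 3.7538e+5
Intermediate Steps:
s = -258/137 (s = -258*1/137 = -258/137 ≈ -1.8832)
R(f, C) = 11 + 15*C
U(a, B) = 11 + 15*a
384977 - (-165491)/U(s, 8*(12 + 2)) = 384977 - (-165491)/(11 + 15*(-258/137)) = 384977 - (-165491)/(11 - 3870/137) = 384977 - (-165491)/(-2363/137) = 384977 - (-165491)*(-137)/2363 = 384977 - 1*22672267/2363 = 384977 - 22672267/2363 = 887028384/2363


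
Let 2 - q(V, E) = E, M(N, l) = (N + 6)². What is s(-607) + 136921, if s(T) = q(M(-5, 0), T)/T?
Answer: 83110438/607 ≈ 1.3692e+5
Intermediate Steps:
M(N, l) = (6 + N)²
q(V, E) = 2 - E
s(T) = (2 - T)/T
s(-607) + 136921 = (2 - 1*(-607))/(-607) + 136921 = -(2 + 607)/607 + 136921 = -1/607*609 + 136921 = -609/607 + 136921 = 83110438/607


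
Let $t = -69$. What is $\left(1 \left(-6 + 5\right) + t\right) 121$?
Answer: $-8470$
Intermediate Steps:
$\left(1 \left(-6 + 5\right) + t\right) 121 = \left(1 \left(-6 + 5\right) - 69\right) 121 = \left(1 \left(-1\right) - 69\right) 121 = \left(-1 - 69\right) 121 = \left(-70\right) 121 = -8470$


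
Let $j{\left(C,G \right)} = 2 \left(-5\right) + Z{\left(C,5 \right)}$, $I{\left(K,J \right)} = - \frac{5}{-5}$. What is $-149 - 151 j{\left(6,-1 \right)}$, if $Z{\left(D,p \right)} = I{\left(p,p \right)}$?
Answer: $1210$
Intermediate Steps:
$I{\left(K,J \right)} = 1$ ($I{\left(K,J \right)} = \left(-5\right) \left(- \frac{1}{5}\right) = 1$)
$Z{\left(D,p \right)} = 1$
$j{\left(C,G \right)} = -9$ ($j{\left(C,G \right)} = 2 \left(-5\right) + 1 = -10 + 1 = -9$)
$-149 - 151 j{\left(6,-1 \right)} = -149 - -1359 = -149 + 1359 = 1210$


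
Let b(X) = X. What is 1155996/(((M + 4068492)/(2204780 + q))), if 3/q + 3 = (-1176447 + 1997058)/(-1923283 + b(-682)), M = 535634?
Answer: 1400202043780419405/2529394023313 ≈ 5.5357e+5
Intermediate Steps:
q = -1923965/2197502 (q = 3/(-3 + (-1176447 + 1997058)/(-1923283 - 682)) = 3/(-3 + 820611/(-1923965)) = 3/(-3 + 820611*(-1/1923965)) = 3/(-3 - 820611/1923965) = 3/(-6592506/1923965) = 3*(-1923965/6592506) = -1923965/2197502 ≈ -0.87552)
1155996/(((M + 4068492)/(2204780 + q))) = 1155996/(((535634 + 4068492)/(2204780 - 1923965/2197502))) = 1155996/((4604126/(4845006535595/2197502))) = 1155996/((4604126*(2197502/4845006535595))) = 1155996/(10117576093252/4845006535595) = 1155996*(4845006535595/10117576093252) = 1400202043780419405/2529394023313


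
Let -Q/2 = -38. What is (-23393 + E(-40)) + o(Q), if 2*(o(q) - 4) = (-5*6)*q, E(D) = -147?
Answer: -24676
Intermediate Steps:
Q = 76 (Q = -2*(-38) = 76)
o(q) = 4 - 15*q (o(q) = 4 + ((-5*6)*q)/2 = 4 + (-30*q)/2 = 4 - 15*q)
(-23393 + E(-40)) + o(Q) = (-23393 - 147) + (4 - 15*76) = -23540 + (4 - 1140) = -23540 - 1136 = -24676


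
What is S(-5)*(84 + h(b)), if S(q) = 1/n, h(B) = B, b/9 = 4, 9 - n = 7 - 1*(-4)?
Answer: -60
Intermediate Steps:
n = -2 (n = 9 - (7 - 1*(-4)) = 9 - (7 + 4) = 9 - 1*11 = 9 - 11 = -2)
b = 36 (b = 9*4 = 36)
S(q) = -½ (S(q) = 1/(-2) = -½)
S(-5)*(84 + h(b)) = -(84 + 36)/2 = -½*120 = -60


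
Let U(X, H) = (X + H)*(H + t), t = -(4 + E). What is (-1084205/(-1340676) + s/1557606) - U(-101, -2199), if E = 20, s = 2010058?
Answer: -1779497230518038327/348040830276 ≈ -5.1129e+6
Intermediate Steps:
t = -24 (t = -(4 + 20) = -1*24 = -24)
U(X, H) = (-24 + H)*(H + X) (U(X, H) = (X + H)*(H - 24) = (H + X)*(-24 + H) = (-24 + H)*(H + X))
(-1084205/(-1340676) + s/1557606) - U(-101, -2199) = (-1084205/(-1340676) + 2010058/1557606) - ((-2199)**2 - 24*(-2199) - 24*(-101) - 2199*(-101)) = (-1084205*(-1/1340676) + 2010058*(1/1557606)) - (4835601 + 52776 + 2424 + 222099) = (1084205/1340676 + 1005029/778803) - 1*5112900 = 730600122073/348040830276 - 5112900 = -1779497230518038327/348040830276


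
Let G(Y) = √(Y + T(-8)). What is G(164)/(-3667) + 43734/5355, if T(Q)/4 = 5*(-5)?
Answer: 53443246/6545595 ≈ 8.1648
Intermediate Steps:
T(Q) = -100 (T(Q) = 4*(5*(-5)) = 4*(-25) = -100)
G(Y) = √(-100 + Y) (G(Y) = √(Y - 100) = √(-100 + Y))
G(164)/(-3667) + 43734/5355 = √(-100 + 164)/(-3667) + 43734/5355 = √64*(-1/3667) + 43734*(1/5355) = 8*(-1/3667) + 14578/1785 = -8/3667 + 14578/1785 = 53443246/6545595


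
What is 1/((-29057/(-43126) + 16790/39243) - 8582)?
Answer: -1692393618/14522257660285 ≈ -0.00011654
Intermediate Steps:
1/((-29057/(-43126) + 16790/39243) - 8582) = 1/((-29057*(-1/43126) + 16790*(1/39243)) - 8582) = 1/((29057/43126 + 16790/39243) - 8582) = 1/(1864369391/1692393618 - 8582) = 1/(-14522257660285/1692393618) = -1692393618/14522257660285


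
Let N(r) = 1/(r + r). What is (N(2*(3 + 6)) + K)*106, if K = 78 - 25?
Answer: 101177/18 ≈ 5620.9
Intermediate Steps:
K = 53
N(r) = 1/(2*r)
(N(2*(3 + 6)) + K)*106 = (1/(2*((2*(3 + 6)))) + 53)*106 = (1/(2*((2*9))) + 53)*106 = ((½)/18 + 53)*106 = ((½)*(1/18) + 53)*106 = (1/36 + 53)*106 = (1909/36)*106 = 101177/18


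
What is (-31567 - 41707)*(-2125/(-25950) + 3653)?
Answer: -138923803663/519 ≈ -2.6768e+8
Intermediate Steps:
(-31567 - 41707)*(-2125/(-25950) + 3653) = -73274*(-2125*(-1/25950) + 3653) = -73274*(85/1038 + 3653) = -73274*3791899/1038 = -138923803663/519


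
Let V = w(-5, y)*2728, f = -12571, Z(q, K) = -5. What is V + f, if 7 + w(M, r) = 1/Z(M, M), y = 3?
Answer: -161063/5 ≈ -32213.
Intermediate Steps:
w(M, r) = -36/5 (w(M, r) = -7 + 1/(-5) = -7 - ⅕ = -36/5)
V = -98208/5 (V = -36/5*2728 = -98208/5 ≈ -19642.)
V + f = -98208/5 - 12571 = -161063/5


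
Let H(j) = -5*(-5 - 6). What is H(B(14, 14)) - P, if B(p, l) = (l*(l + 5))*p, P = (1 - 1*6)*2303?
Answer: 11570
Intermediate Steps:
P = -11515 (P = (1 - 6)*2303 = -5*2303 = -11515)
B(p, l) = l*p*(5 + l) (B(p, l) = (l*(5 + l))*p = l*p*(5 + l))
H(j) = 55 (H(j) = -5*(-11) = 55)
H(B(14, 14)) - P = 55 - 1*(-11515) = 55 + 11515 = 11570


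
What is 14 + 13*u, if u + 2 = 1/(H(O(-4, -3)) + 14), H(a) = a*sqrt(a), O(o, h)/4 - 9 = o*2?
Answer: -251/22 ≈ -11.409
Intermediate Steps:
O(o, h) = 36 + 8*o (O(o, h) = 36 + 4*(o*2) = 36 + 4*(2*o) = 36 + 8*o)
H(a) = a**(3/2)
u = -43/22 (u = -2 + 1/((36 + 8*(-4))**(3/2) + 14) = -2 + 1/((36 - 32)**(3/2) + 14) = -2 + 1/(4**(3/2) + 14) = -2 + 1/(8 + 14) = -2 + 1/22 = -43/22 ≈ -1.9545)
14 + 13*u = 14 + 13*(-43/22) = 14 - 559/22 = -251/22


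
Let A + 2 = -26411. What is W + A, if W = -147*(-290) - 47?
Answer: 16170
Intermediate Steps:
A = -26413 (A = -2 - 26411 = -26413)
W = 42583 (W = 42630 - 47 = 42583)
W + A = 42583 - 26413 = 16170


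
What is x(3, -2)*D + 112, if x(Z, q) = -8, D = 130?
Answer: -928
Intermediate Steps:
x(3, -2)*D + 112 = -8*130 + 112 = -1040 + 112 = -928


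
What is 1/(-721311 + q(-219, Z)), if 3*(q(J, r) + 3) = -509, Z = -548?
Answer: -3/2164451 ≈ -1.3860e-6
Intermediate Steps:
q(J, r) = -518/3 (q(J, r) = -3 + (⅓)*(-509) = -3 - 509/3 = -518/3)
1/(-721311 + q(-219, Z)) = 1/(-721311 - 518/3) = 1/(-2164451/3) = -3/2164451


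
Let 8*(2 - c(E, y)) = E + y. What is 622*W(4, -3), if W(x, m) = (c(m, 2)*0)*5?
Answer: 0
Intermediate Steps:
c(E, y) = 2 - E/8 - y/8 (c(E, y) = 2 - (E + y)/8 = 2 + (-E/8 - y/8) = 2 - E/8 - y/8)
W(x, m) = 0 (W(x, m) = ((2 - m/8 - 1/8*2)*0)*5 = ((2 - m/8 - 1/4)*0)*5 = ((7/4 - m/8)*0)*5 = 0*5 = 0)
622*W(4, -3) = 622*0 = 0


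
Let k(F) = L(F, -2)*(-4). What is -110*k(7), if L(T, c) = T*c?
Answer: -6160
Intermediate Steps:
k(F) = 8*F (k(F) = (F*(-2))*(-4) = -2*F*(-4) = 8*F)
-110*k(7) = -880*7 = -110*56 = -6160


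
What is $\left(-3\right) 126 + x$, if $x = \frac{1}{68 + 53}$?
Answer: $- \frac{45737}{121} \approx -377.99$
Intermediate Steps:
$x = \frac{1}{121} \approx 0.0082645$
$\left(-3\right) 126 + x = \left(-3\right) 126 + \frac{1}{121} = -378 + \frac{1}{121} = - \frac{45737}{121}$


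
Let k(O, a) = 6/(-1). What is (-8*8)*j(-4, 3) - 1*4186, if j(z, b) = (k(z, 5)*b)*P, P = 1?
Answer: -3034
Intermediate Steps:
k(O, a) = -6 (k(O, a) = 6*(-1) = -6)
j(z, b) = -6*b (j(z, b) = -6*b*1 = -6*b)
(-8*8)*j(-4, 3) - 1*4186 = (-8*8)*(-6*3) - 1*4186 = -64*(-18) - 4186 = 1152 - 4186 = -3034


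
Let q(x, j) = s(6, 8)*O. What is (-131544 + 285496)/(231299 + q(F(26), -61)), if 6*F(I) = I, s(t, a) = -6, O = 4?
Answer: 153952/231275 ≈ 0.66567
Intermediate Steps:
F(I) = I/6
q(x, j) = -24 (q(x, j) = -6*4 = -24)
(-131544 + 285496)/(231299 + q(F(26), -61)) = (-131544 + 285496)/(231299 - 24) = 153952/231275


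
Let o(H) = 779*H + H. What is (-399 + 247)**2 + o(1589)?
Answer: 1262524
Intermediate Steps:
o(H) = 780*H
(-399 + 247)**2 + o(1589) = (-399 + 247)**2 + 780*1589 = (-152)**2 + 1239420 = 23104 + 1239420 = 1262524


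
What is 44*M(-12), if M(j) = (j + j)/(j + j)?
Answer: 44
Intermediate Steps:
M(j) = 1 (M(j) = (2*j)/((2*j)) = (2*j)*(1/(2*j)) = 1)
44*M(-12) = 44*1 = 44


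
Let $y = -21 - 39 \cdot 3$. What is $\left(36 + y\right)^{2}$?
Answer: $10404$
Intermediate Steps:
$y = -138$ ($y = -21 - 117 = -138$)
$\left(36 + y\right)^{2} = \left(36 - 138\right)^{2} = \left(-102\right)^{2} = 10404$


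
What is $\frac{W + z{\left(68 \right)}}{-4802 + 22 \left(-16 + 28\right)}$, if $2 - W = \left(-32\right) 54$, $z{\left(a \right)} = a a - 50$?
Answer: $- \frac{3152}{2269} \approx -1.3892$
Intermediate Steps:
$z{\left(a \right)} = -50 + a^{2}$ ($z{\left(a \right)} = a^{2} - 50 = -50 + a^{2}$)
$W = 1730$ ($W = 2 - \left(-32\right) 54 = 2 - -1728 = 2 + 1728 = 1730$)
$\frac{W + z{\left(68 \right)}}{-4802 + 22 \left(-16 + 28\right)} = \frac{1730 - \left(50 - 68^{2}\right)}{-4802 + 22 \left(-16 + 28\right)} = \frac{1730 + \left(-50 + 4624\right)}{-4802 + 22 \cdot 12} = \frac{1730 + 4574}{-4802 + 264} = \frac{6304}{-4538} = 6304 \left(- \frac{1}{4538}\right) = - \frac{3152}{2269}$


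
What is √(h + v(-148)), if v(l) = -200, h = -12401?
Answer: I*√12601 ≈ 112.25*I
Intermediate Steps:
√(h + v(-148)) = √(-12401 - 200) = √(-12601) = I*√12601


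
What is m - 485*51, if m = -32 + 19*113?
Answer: -22620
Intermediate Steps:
m = 2115 (m = -32 + 2147 = 2115)
m - 485*51 = 2115 - 485*51 = 2115 - 1*24735 = 2115 - 24735 = -22620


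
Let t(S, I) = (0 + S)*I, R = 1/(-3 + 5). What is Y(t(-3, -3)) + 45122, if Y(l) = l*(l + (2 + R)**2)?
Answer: 181037/4 ≈ 45259.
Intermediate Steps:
R = 1/2 ≈ 0.50000
t(S, I) = I*S (t(S, I) = S*I = I*S)
Y(l) = l*(25/4 + l) (Y(l) = l*(l + (2 + 1/2)**2) = l*(l + (5/2)**2) = l*(l + 25/4) = l*(25/4 + l))
Y(t(-3, -3)) + 45122 = (-3*(-3))*(25 + 4*(-3*(-3)))/4 + 45122 = (1/4)*9*(25 + 4*9) + 45122 = (1/4)*9*(25 + 36) + 45122 = (1/4)*9*61 + 45122 = 549/4 + 45122 = 181037/4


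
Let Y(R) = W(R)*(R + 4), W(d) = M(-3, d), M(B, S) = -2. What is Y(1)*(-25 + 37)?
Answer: -120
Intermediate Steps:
W(d) = -2
Y(R) = -8 - 2*R (Y(R) = -2*(R + 4) = -2*(4 + R) = -8 - 2*R)
Y(1)*(-25 + 37) = (-8 - 2*1)*(-25 + 37) = (-8 - 2)*12 = -10*12 = -120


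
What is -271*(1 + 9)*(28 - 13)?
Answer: -40650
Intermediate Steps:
-271*(1 + 9)*(28 - 13) = -2710*15 = -271*150 = -40650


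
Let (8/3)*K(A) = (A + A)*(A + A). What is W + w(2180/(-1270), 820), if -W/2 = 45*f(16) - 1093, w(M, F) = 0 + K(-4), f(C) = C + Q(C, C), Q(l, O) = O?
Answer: -670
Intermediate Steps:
f(C) = 2*C (f(C) = C + C = 2*C)
K(A) = 3*A²/2 (K(A) = 3*((A + A)*(A + A))/8 = 3*((2*A)*(2*A))/8 = 3*(4*A²)/8 = 3*A²/2)
w(M, F) = 24 (w(M, F) = 0 + (3/2)*(-4)² = 0 + (3/2)*16 = 0 + 24 = 24)
W = -694 (W = -2*(45*(2*16) - 1093) = -2*(45*32 - 1093) = -2*(1440 - 1093) = -2*347 = -694)
W + w(2180/(-1270), 820) = -694 + 24 = -670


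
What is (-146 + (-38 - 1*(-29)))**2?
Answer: 24025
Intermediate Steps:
(-146 + (-38 - 1*(-29)))**2 = (-146 + (-38 + 29))**2 = (-146 - 9)**2 = (-155)**2 = 24025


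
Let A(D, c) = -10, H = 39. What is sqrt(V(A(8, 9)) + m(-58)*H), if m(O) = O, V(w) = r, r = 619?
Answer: I*sqrt(1643) ≈ 40.534*I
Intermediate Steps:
V(w) = 619
sqrt(V(A(8, 9)) + m(-58)*H) = sqrt(619 - 58*39) = sqrt(619 - 2262) = sqrt(-1643) = I*sqrt(1643)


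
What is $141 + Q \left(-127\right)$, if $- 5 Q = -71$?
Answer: $- \frac{8312}{5} \approx -1662.4$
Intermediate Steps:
$Q = \frac{71}{5}$ ($Q = \left(- \frac{1}{5}\right) \left(-71\right) = \frac{71}{5} \approx 14.2$)
$141 + Q \left(-127\right) = 141 + \frac{71}{5} \left(-127\right) = 141 - \frac{9017}{5} = - \frac{8312}{5}$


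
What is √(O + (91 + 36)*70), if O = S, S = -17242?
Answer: 12*I*√58 ≈ 91.389*I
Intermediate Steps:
O = -17242
√(O + (91 + 36)*70) = √(-17242 + (91 + 36)*70) = √(-17242 + 127*70) = √(-17242 + 8890) = √(-8352) = 12*I*√58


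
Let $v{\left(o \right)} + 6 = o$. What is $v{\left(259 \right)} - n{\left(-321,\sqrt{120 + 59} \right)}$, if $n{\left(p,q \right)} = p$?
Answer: $574$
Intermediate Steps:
$v{\left(o \right)} = -6 + o$
$v{\left(259 \right)} - n{\left(-321,\sqrt{120 + 59} \right)} = \left(-6 + 259\right) - -321 = 253 + 321 = 574$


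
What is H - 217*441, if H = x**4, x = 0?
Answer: -95697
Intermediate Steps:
H = 0 (H = 0**4 = 0)
H - 217*441 = 0 - 217*441 = 0 - 95697 = -95697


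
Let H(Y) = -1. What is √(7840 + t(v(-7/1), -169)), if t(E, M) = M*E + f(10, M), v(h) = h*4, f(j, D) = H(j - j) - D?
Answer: 14*√65 ≈ 112.87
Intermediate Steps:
f(j, D) = -1 - D
v(h) = 4*h
t(E, M) = -1 - M + E*M (t(E, M) = M*E + (-1 - M) = E*M + (-1 - M) = -1 - M + E*M)
√(7840 + t(v(-7/1), -169)) = √(7840 + (-1 - 1*(-169) + (4*(-7/1))*(-169))) = √(7840 + (-1 + 169 + (4*(-7*1))*(-169))) = √(7840 + (-1 + 169 + (4*(-7))*(-169))) = √(7840 + (-1 + 169 - 28*(-169))) = √(7840 + (-1 + 169 + 4732)) = √(7840 + 4900) = √12740 = 14*√65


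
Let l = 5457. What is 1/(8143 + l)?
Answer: 1/13600 ≈ 7.3529e-5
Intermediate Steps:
1/(8143 + l) = 1/(8143 + 5457) = 1/13600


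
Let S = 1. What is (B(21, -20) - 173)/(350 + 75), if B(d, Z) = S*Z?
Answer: -193/425 ≈ -0.45412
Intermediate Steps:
B(d, Z) = Z (B(d, Z) = 1*Z = Z)
(B(21, -20) - 173)/(350 + 75) = (-20 - 173)/(350 + 75) = -193/425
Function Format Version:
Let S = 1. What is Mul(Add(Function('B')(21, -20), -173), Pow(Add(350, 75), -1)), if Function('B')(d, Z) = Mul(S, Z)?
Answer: Rational(-193, 425) ≈ -0.45412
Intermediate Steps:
Function('B')(d, Z) = Z (Function('B')(d, Z) = Mul(1, Z) = Z)
Mul(Add(Function('B')(21, -20), -173), Pow(Add(350, 75), -1)) = Mul(Add(-20, -173), Pow(Add(350, 75), -1)) = Mul(-193, Pow(425, -1)) = Mul(-193, Rational(1, 425)) = Rational(-193, 425)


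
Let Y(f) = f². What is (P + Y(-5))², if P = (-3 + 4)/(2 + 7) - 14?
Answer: 10000/81 ≈ 123.46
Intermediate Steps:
P = -125/9 (P = 1/9 - 14 = 1*(⅑) - 14 = ⅑ - 14 = -125/9 ≈ -13.889)
(P + Y(-5))² = (-125/9 + (-5)²)² = (-125/9 + 25)² = (100/9)² = 10000/81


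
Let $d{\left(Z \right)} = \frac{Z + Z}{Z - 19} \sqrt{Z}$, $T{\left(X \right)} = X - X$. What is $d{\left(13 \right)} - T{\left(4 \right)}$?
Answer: $- \frac{13 \sqrt{13}}{3} \approx -15.624$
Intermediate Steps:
$T{\left(X \right)} = 0$
$d{\left(Z \right)} = \frac{2 Z^{\frac{3}{2}}}{-19 + Z}$ ($d{\left(Z \right)} = \frac{2 Z}{-19 + Z} \sqrt{Z} = \frac{2 Z^{\frac{3}{2}}}{-19 + Z}$)
$d{\left(13 \right)} - T{\left(4 \right)} = \frac{2 \cdot 13^{\frac{3}{2}}}{-19 + 13} - 0 = \frac{2 \cdot 13 \sqrt{13}}{-6} + 0 = 2 \cdot 13 \sqrt{13} \left(- \frac{1}{6}\right) + 0 = - \frac{13 \sqrt{13}}{3} + 0 = - \frac{13 \sqrt{13}}{3}$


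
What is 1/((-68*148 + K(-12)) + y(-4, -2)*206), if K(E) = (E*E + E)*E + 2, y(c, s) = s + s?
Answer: -1/12470 ≈ -8.0192e-5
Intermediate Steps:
y(c, s) = 2*s
K(E) = 2 + E*(E + E²) (K(E) = (E² + E)*E + 2 = (E + E²)*E + 2 = E*(E + E²) + 2 = 2 + E*(E + E²))
1/((-68*148 + K(-12)) + y(-4, -2)*206) = 1/((-68*148 + (2 + (-12)² + (-12)³)) + (2*(-2))*206) = 1/((-10064 + (2 + 144 - 1728)) - 4*206) = 1/((-10064 - 1582) - 824) = 1/(-11646 - 824) = 1/(-12470) = -1/12470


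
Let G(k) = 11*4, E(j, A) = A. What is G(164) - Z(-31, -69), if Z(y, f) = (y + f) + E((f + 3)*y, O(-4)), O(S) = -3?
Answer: 147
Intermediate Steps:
G(k) = 44
Z(y, f) = -3 + f + y (Z(y, f) = (y + f) - 3 = (f + y) - 3 = -3 + f + y)
G(164) - Z(-31, -69) = 44 - (-3 - 69 - 31) = 44 - 1*(-103) = 44 + 103 = 147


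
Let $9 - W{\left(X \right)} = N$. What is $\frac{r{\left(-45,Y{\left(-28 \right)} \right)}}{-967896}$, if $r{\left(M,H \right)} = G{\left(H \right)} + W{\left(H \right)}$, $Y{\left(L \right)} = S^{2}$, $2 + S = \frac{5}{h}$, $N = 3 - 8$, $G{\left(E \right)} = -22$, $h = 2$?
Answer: $\frac{1}{120987} \approx 8.2654 \cdot 10^{-6}$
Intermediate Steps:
$N = -5$
$S = \frac{1}{2}$ ($S = -2 + \frac{5}{2} = \frac{1}{2} \approx 0.5$)
$W{\left(X \right)} = 14$ ($W{\left(X \right)} = 9 - -5 = 9 + 5 = 14$)
$Y{\left(L \right)} = \frac{1}{4}$ ($Y{\left(L \right)} = \left(\frac{1}{2}\right)^{2} = \frac{1}{4}$)
$r{\left(M,H \right)} = -8$ ($r{\left(M,H \right)} = -22 + 14 = -8$)
$\frac{r{\left(-45,Y{\left(-28 \right)} \right)}}{-967896} = - \frac{8}{-967896} = \left(-8\right) \left(- \frac{1}{967896}\right) = \frac{1}{120987}$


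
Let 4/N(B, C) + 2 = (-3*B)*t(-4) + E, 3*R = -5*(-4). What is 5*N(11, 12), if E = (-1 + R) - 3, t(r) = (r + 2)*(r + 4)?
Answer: 30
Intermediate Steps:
R = 20/3 (R = (-5*(-4))/3 = (1/3)*20 = 20/3 ≈ 6.6667)
t(r) = (2 + r)*(4 + r)
E = 8/3 (E = (-1 + 20/3) - 3 = 17/3 - 3 = 8/3 ≈ 2.6667)
N(B, C) = 6 (N(B, C) = 4/(-2 + ((-3*B)*(8 + (-4)**2 + 6*(-4)) + 8/3)) = 4/(-2 + ((-3*B)*(8 + 16 - 24) + 8/3)) = 4/(-2 + (-3*B*0 + 8/3)) = 4/(-2 + (0 + 8/3)) = 4/(-2 + 8/3) = 4/(2/3) = 4*(3/2) = 6)
5*N(11, 12) = 5*6 = 30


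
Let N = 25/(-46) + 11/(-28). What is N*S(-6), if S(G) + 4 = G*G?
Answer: -4824/161 ≈ -29.963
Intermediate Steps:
S(G) = -4 + G**2 (S(G) = -4 + G*G = -4 + G**2)
N = -603/644 (N = 25*(-1/46) + 11*(-1/28) = -25/46 - 11/28 = -603/644 ≈ -0.93634)
N*S(-6) = -603*(-4 + (-6)**2)/644 = -603*(-4 + 36)/644 = -603/644*32 = -4824/161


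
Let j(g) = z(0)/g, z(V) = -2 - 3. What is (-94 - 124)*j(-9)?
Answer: -1090/9 ≈ -121.11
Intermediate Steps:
z(V) = -5
j(g) = -5/g
(-94 - 124)*j(-9) = (-94 - 124)*(-5/(-9)) = -(-1090)*(-1)/9 = -218*5/9 = -1090/9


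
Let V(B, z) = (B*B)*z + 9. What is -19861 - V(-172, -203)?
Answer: 5985682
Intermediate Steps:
V(B, z) = 9 + z*B**2 (V(B, z) = B**2*z + 9 = z*B**2 + 9 = 9 + z*B**2)
-19861 - V(-172, -203) = -19861 - (9 - 203*(-172)**2) = -19861 - (9 - 203*29584) = -19861 - (9 - 6005552) = -19861 - 1*(-6005543) = -19861 + 6005543 = 5985682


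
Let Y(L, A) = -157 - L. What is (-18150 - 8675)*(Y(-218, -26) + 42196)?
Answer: -1133544025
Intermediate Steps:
(-18150 - 8675)*(Y(-218, -26) + 42196) = (-18150 - 8675)*((-157 - 1*(-218)) + 42196) = -26825*((-157 + 218) + 42196) = -26825*(61 + 42196) = -26825*42257 = -1133544025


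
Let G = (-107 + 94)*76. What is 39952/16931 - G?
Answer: 16767780/16931 ≈ 990.36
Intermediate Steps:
G = -988 (G = -13*76 = -988)
39952/16931 - G = 39952/16931 - 1*(-988) = 39952*(1/16931) + 988 = 39952/16931 + 988 = 16767780/16931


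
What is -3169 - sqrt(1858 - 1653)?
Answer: -3169 - sqrt(205) ≈ -3183.3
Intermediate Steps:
-3169 - sqrt(1858 - 1653) = -3169 - sqrt(205)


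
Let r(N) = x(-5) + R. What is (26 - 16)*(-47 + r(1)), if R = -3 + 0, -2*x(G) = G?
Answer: -475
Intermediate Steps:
x(G) = -G/2
R = -3
r(N) = -½ (r(N) = -½*(-5) - 3 = 5/2 - 3 = -½)
(26 - 16)*(-47 + r(1)) = (26 - 16)*(-47 - ½) = 10*(-95/2) = -475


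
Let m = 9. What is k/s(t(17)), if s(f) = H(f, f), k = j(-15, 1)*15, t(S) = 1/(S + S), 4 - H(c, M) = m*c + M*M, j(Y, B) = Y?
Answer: -86700/1439 ≈ -60.250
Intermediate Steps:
H(c, M) = 4 - M**2 - 9*c (H(c, M) = 4 - (9*c + M*M) = 4 - (9*c + M**2) = 4 - (M**2 + 9*c) = 4 + (-M**2 - 9*c) = 4 - M**2 - 9*c)
t(S) = 1/(2*S)
k = -225 (k = -15*15 = -225)
s(f) = 4 - f**2 - 9*f
k/s(t(17)) = -225/(4 - ((1/2)/17)**2 - 9/(2*17)) = -225/(4 - ((1/2)*(1/17))**2 - 9/(2*17)) = -225/(4 - (1/34)**2 - 9*1/34) = -225/(4 - 1*1/1156 - 9/34) = -225/(4 - 1/1156 - 9/34) = -225/4317/1156 = -225*1156/4317 = -86700/1439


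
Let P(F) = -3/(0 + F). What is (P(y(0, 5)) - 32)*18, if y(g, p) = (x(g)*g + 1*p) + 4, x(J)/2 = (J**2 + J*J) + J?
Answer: -582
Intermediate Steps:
x(J) = 2*J + 4*J**2 (x(J) = 2*((J**2 + J*J) + J) = 2*((J**2 + J**2) + J) = 2*(2*J**2 + J) = 2*(J + 2*J**2) = 2*J + 4*J**2)
y(g, p) = 4 + p + 2*g**2*(1 + 2*g) (y(g, p) = ((2*g*(1 + 2*g))*g + 1*p) + 4 = (2*g**2*(1 + 2*g) + p) + 4 = (p + 2*g**2*(1 + 2*g)) + 4 = 4 + p + 2*g**2*(1 + 2*g))
P(F) = -3/F
(P(y(0, 5)) - 32)*18 = (-3/(4 + 5 + 0**2*(2 + 4*0)) - 32)*18 = (-3/(4 + 5 + 0*(2 + 0)) - 32)*18 = (-3/(4 + 5 + 0*2) - 32)*18 = (-3/(4 + 5 + 0) - 32)*18 = (-3/9 - 32)*18 = (-3*1/9 - 32)*18 = (-1/3 - 32)*18 = -97/3*18 = -582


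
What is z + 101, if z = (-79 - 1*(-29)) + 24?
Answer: 75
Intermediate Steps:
z = -26 (z = (-79 + 29) + 24 = -50 + 24 = -26)
z + 101 = -26 + 101 = 75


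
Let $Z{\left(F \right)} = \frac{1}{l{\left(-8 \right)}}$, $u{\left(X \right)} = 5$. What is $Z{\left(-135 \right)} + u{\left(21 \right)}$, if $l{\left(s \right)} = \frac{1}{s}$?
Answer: $-3$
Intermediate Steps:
$Z{\left(F \right)} = -8$ ($Z{\left(F \right)} = \frac{1}{\frac{1}{-8}} = \frac{1}{- \frac{1}{8}} = -8$)
$Z{\left(-135 \right)} + u{\left(21 \right)} = -8 + 5 = -3$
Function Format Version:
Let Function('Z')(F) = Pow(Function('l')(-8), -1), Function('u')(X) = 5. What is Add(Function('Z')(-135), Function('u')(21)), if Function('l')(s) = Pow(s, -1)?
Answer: -3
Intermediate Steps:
Function('Z')(F) = -8 (Function('Z')(F) = Pow(Pow(-8, -1), -1) = Pow(Rational(-1, 8), -1) = -8)
Add(Function('Z')(-135), Function('u')(21)) = Add(-8, 5) = -3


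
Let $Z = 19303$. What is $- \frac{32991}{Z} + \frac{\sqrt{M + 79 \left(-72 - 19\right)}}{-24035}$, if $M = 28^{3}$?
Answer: $- \frac{32991}{19303} - \frac{\sqrt{14763}}{24035} \approx -1.7142$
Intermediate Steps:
$M = 21952$
$- \frac{32991}{Z} + \frac{\sqrt{M + 79 \left(-72 - 19\right)}}{-24035} = - \frac{32991}{19303} + \frac{\sqrt{21952 + 79 \left(-72 - 19\right)}}{-24035} = \left(-32991\right) \frac{1}{19303} + \sqrt{21952 + 79 \left(-91\right)} \left(- \frac{1}{24035}\right) = - \frac{32991}{19303} + \sqrt{21952 - 7189} \left(- \frac{1}{24035}\right) = - \frac{32991}{19303} + \sqrt{14763} \left(- \frac{1}{24035}\right) = - \frac{32991}{19303} - \frac{\sqrt{14763}}{24035}$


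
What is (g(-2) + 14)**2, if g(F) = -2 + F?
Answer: 100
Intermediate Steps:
(g(-2) + 14)**2 = ((-2 - 2) + 14)**2 = (-4 + 14)**2 = 10**2 = 100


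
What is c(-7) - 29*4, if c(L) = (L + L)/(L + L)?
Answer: -115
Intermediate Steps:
c(L) = 1 (c(L) = (2*L)/((2*L)) = (2*L)*(1/(2*L)) = 1)
c(-7) - 29*4 = 1 - 29*4 = 1 - 116 = -115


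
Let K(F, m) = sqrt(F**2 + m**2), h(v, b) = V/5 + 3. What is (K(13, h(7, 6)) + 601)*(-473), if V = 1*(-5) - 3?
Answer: -284273 - 473*sqrt(4274)/5 ≈ -2.9046e+5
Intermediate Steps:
V = -8 (V = -5 - 3 = -8)
h(v, b) = 7/5 (h(v, b) = -8/5 + 3 = 7/5)
(K(13, h(7, 6)) + 601)*(-473) = (sqrt(13**2 + (7/5)**2) + 601)*(-473) = (sqrt(169 + 49/25) + 601)*(-473) = (sqrt(4274/25) + 601)*(-473) = (sqrt(4274)/5 + 601)*(-473) = (601 + sqrt(4274)/5)*(-473) = -284273 - 473*sqrt(4274)/5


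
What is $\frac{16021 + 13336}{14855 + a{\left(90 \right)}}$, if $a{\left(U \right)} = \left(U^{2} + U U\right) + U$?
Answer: $\frac{29357}{31145} \approx 0.94259$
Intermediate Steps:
$a{\left(U \right)} = U + 2 U^{2}$ ($a{\left(U \right)} = \left(U^{2} + U^{2}\right) + U = 2 U^{2} + U = U + 2 U^{2}$)
$\frac{16021 + 13336}{14855 + a{\left(90 \right)}} = \frac{16021 + 13336}{14855 + 90 \left(1 + 2 \cdot 90\right)} = \frac{29357}{14855 + 90 \left(1 + 180\right)} = \frac{29357}{14855 + 90 \cdot 181} = \frac{29357}{14855 + 16290} = \frac{29357}{31145}$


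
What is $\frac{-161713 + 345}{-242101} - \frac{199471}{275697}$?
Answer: $- \frac{3803455075}{66746519397} \approx -0.056984$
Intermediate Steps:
$\frac{-161713 + 345}{-242101} - \frac{199471}{275697} = \left(-161368\right) \left(- \frac{1}{242101}\right) - \frac{199471}{275697} = \frac{161368}{242101} - \frac{199471}{275697} = - \frac{3803455075}{66746519397}$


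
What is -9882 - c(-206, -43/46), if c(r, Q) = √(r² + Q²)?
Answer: -9882 - 5*√3591857/46 ≈ -10088.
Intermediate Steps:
c(r, Q) = √(Q² + r²)
-9882 - c(-206, -43/46) = -9882 - √((-43/46)² + (-206)²) = -9882 - √((-43*1/46)² + 42436) = -9882 - √((-43/46)² + 42436) = -9882 - √(1849/2116 + 42436) = -9882 - √(89796425/2116) = -9882 - 5*√3591857/46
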